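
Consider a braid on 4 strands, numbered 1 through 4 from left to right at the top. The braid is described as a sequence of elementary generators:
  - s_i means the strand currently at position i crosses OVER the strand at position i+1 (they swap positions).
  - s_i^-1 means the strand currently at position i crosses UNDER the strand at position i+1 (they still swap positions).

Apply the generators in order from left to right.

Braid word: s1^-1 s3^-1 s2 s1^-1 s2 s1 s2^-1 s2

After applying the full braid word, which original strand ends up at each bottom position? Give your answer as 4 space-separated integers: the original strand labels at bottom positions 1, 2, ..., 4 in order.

Answer: 1 4 2 3

Derivation:
Gen 1 (s1^-1): strand 1 crosses under strand 2. Perm now: [2 1 3 4]
Gen 2 (s3^-1): strand 3 crosses under strand 4. Perm now: [2 1 4 3]
Gen 3 (s2): strand 1 crosses over strand 4. Perm now: [2 4 1 3]
Gen 4 (s1^-1): strand 2 crosses under strand 4. Perm now: [4 2 1 3]
Gen 5 (s2): strand 2 crosses over strand 1. Perm now: [4 1 2 3]
Gen 6 (s1): strand 4 crosses over strand 1. Perm now: [1 4 2 3]
Gen 7 (s2^-1): strand 4 crosses under strand 2. Perm now: [1 2 4 3]
Gen 8 (s2): strand 2 crosses over strand 4. Perm now: [1 4 2 3]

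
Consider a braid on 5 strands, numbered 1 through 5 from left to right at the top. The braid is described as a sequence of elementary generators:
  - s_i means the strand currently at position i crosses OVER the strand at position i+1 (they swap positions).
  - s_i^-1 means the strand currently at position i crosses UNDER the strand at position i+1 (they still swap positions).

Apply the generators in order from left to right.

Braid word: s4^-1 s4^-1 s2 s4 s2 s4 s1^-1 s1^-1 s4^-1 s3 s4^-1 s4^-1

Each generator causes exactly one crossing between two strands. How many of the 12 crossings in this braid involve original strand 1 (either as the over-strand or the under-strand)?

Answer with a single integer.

Gen 1: crossing 4x5. Involves strand 1? no. Count so far: 0
Gen 2: crossing 5x4. Involves strand 1? no. Count so far: 0
Gen 3: crossing 2x3. Involves strand 1? no. Count so far: 0
Gen 4: crossing 4x5. Involves strand 1? no. Count so far: 0
Gen 5: crossing 3x2. Involves strand 1? no. Count so far: 0
Gen 6: crossing 5x4. Involves strand 1? no. Count so far: 0
Gen 7: crossing 1x2. Involves strand 1? yes. Count so far: 1
Gen 8: crossing 2x1. Involves strand 1? yes. Count so far: 2
Gen 9: crossing 4x5. Involves strand 1? no. Count so far: 2
Gen 10: crossing 3x5. Involves strand 1? no. Count so far: 2
Gen 11: crossing 3x4. Involves strand 1? no. Count so far: 2
Gen 12: crossing 4x3. Involves strand 1? no. Count so far: 2

Answer: 2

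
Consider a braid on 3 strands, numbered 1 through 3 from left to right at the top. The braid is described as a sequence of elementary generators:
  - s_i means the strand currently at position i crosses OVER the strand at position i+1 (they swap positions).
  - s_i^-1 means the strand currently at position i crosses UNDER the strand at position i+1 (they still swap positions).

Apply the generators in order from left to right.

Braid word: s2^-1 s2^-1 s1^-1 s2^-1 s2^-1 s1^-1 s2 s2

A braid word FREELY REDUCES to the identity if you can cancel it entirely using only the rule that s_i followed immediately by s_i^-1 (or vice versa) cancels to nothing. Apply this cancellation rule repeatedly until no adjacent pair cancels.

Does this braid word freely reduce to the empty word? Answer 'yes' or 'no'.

Gen 1 (s2^-1): push. Stack: [s2^-1]
Gen 2 (s2^-1): push. Stack: [s2^-1 s2^-1]
Gen 3 (s1^-1): push. Stack: [s2^-1 s2^-1 s1^-1]
Gen 4 (s2^-1): push. Stack: [s2^-1 s2^-1 s1^-1 s2^-1]
Gen 5 (s2^-1): push. Stack: [s2^-1 s2^-1 s1^-1 s2^-1 s2^-1]
Gen 6 (s1^-1): push. Stack: [s2^-1 s2^-1 s1^-1 s2^-1 s2^-1 s1^-1]
Gen 7 (s2): push. Stack: [s2^-1 s2^-1 s1^-1 s2^-1 s2^-1 s1^-1 s2]
Gen 8 (s2): push. Stack: [s2^-1 s2^-1 s1^-1 s2^-1 s2^-1 s1^-1 s2 s2]
Reduced word: s2^-1 s2^-1 s1^-1 s2^-1 s2^-1 s1^-1 s2 s2

Answer: no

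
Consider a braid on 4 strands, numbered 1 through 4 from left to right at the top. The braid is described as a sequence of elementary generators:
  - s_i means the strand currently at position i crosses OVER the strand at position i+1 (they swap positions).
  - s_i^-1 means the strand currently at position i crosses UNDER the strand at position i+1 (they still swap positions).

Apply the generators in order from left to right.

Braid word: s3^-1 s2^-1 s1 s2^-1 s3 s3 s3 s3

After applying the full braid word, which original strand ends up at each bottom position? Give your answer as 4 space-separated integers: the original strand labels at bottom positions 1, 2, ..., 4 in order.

Gen 1 (s3^-1): strand 3 crosses under strand 4. Perm now: [1 2 4 3]
Gen 2 (s2^-1): strand 2 crosses under strand 4. Perm now: [1 4 2 3]
Gen 3 (s1): strand 1 crosses over strand 4. Perm now: [4 1 2 3]
Gen 4 (s2^-1): strand 1 crosses under strand 2. Perm now: [4 2 1 3]
Gen 5 (s3): strand 1 crosses over strand 3. Perm now: [4 2 3 1]
Gen 6 (s3): strand 3 crosses over strand 1. Perm now: [4 2 1 3]
Gen 7 (s3): strand 1 crosses over strand 3. Perm now: [4 2 3 1]
Gen 8 (s3): strand 3 crosses over strand 1. Perm now: [4 2 1 3]

Answer: 4 2 1 3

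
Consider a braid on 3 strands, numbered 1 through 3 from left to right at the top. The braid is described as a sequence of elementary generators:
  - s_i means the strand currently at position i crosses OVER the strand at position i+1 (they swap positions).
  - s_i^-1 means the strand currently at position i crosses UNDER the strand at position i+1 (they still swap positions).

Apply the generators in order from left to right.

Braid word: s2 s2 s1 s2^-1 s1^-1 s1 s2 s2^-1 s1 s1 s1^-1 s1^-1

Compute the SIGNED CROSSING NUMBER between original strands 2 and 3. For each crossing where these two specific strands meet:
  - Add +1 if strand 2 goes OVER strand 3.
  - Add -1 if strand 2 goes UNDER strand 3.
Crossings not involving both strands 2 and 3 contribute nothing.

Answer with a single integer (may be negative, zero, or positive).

Answer: -2

Derivation:
Gen 1: 2 over 3. Both 2&3? yes. Contrib: +1. Sum: 1
Gen 2: 3 over 2. Both 2&3? yes. Contrib: -1. Sum: 0
Gen 3: crossing 1x2. Both 2&3? no. Sum: 0
Gen 4: crossing 1x3. Both 2&3? no. Sum: 0
Gen 5: 2 under 3. Both 2&3? yes. Contrib: -1. Sum: -1
Gen 6: 3 over 2. Both 2&3? yes. Contrib: -1. Sum: -2
Gen 7: crossing 3x1. Both 2&3? no. Sum: -2
Gen 8: crossing 1x3. Both 2&3? no. Sum: -2
Gen 9: 2 over 3. Both 2&3? yes. Contrib: +1. Sum: -1
Gen 10: 3 over 2. Both 2&3? yes. Contrib: -1. Sum: -2
Gen 11: 2 under 3. Both 2&3? yes. Contrib: -1. Sum: -3
Gen 12: 3 under 2. Both 2&3? yes. Contrib: +1. Sum: -2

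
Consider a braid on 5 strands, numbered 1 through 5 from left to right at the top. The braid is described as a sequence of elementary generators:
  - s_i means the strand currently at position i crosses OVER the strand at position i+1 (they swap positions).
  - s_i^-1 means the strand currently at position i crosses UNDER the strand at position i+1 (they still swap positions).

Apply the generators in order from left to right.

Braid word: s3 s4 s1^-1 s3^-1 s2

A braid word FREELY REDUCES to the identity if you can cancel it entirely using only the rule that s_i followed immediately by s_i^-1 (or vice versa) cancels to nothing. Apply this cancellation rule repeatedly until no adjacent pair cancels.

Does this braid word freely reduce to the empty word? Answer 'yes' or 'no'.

Answer: no

Derivation:
Gen 1 (s3): push. Stack: [s3]
Gen 2 (s4): push. Stack: [s3 s4]
Gen 3 (s1^-1): push. Stack: [s3 s4 s1^-1]
Gen 4 (s3^-1): push. Stack: [s3 s4 s1^-1 s3^-1]
Gen 5 (s2): push. Stack: [s3 s4 s1^-1 s3^-1 s2]
Reduced word: s3 s4 s1^-1 s3^-1 s2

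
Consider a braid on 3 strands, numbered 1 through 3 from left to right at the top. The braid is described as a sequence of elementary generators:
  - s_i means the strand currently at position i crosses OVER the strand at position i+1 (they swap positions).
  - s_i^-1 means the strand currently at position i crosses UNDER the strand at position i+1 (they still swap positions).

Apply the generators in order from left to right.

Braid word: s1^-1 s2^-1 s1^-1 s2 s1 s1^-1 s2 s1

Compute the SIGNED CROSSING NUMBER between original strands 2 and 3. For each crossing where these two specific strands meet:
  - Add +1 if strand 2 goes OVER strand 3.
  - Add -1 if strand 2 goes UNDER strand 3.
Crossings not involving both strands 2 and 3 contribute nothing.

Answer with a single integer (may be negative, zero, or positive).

Gen 1: crossing 1x2. Both 2&3? no. Sum: 0
Gen 2: crossing 1x3. Both 2&3? no. Sum: 0
Gen 3: 2 under 3. Both 2&3? yes. Contrib: -1. Sum: -1
Gen 4: crossing 2x1. Both 2&3? no. Sum: -1
Gen 5: crossing 3x1. Both 2&3? no. Sum: -1
Gen 6: crossing 1x3. Both 2&3? no. Sum: -1
Gen 7: crossing 1x2. Both 2&3? no. Sum: -1
Gen 8: 3 over 2. Both 2&3? yes. Contrib: -1. Sum: -2

Answer: -2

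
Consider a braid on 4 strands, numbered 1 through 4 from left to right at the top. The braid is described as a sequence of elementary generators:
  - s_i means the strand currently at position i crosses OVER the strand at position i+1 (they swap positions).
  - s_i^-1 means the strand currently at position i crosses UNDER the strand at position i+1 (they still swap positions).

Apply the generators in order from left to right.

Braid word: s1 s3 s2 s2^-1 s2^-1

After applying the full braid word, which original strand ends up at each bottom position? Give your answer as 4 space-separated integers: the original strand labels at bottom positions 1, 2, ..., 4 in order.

Answer: 2 4 1 3

Derivation:
Gen 1 (s1): strand 1 crosses over strand 2. Perm now: [2 1 3 4]
Gen 2 (s3): strand 3 crosses over strand 4. Perm now: [2 1 4 3]
Gen 3 (s2): strand 1 crosses over strand 4. Perm now: [2 4 1 3]
Gen 4 (s2^-1): strand 4 crosses under strand 1. Perm now: [2 1 4 3]
Gen 5 (s2^-1): strand 1 crosses under strand 4. Perm now: [2 4 1 3]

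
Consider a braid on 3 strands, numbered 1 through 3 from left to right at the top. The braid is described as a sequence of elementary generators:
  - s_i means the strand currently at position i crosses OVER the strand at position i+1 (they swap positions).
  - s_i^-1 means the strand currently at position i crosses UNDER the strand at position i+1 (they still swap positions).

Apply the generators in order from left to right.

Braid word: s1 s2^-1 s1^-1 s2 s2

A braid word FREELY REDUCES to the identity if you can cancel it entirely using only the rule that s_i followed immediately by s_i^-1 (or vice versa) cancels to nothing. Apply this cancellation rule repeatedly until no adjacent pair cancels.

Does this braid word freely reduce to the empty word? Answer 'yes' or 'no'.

Answer: no

Derivation:
Gen 1 (s1): push. Stack: [s1]
Gen 2 (s2^-1): push. Stack: [s1 s2^-1]
Gen 3 (s1^-1): push. Stack: [s1 s2^-1 s1^-1]
Gen 4 (s2): push. Stack: [s1 s2^-1 s1^-1 s2]
Gen 5 (s2): push. Stack: [s1 s2^-1 s1^-1 s2 s2]
Reduced word: s1 s2^-1 s1^-1 s2 s2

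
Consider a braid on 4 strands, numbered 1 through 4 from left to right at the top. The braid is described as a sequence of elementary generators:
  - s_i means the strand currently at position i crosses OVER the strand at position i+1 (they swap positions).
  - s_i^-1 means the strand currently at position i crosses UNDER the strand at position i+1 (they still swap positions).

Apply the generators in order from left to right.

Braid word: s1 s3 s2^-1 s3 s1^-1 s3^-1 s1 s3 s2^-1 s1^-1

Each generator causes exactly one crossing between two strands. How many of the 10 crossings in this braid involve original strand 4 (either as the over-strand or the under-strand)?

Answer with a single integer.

Gen 1: crossing 1x2. Involves strand 4? no. Count so far: 0
Gen 2: crossing 3x4. Involves strand 4? yes. Count so far: 1
Gen 3: crossing 1x4. Involves strand 4? yes. Count so far: 2
Gen 4: crossing 1x3. Involves strand 4? no. Count so far: 2
Gen 5: crossing 2x4. Involves strand 4? yes. Count so far: 3
Gen 6: crossing 3x1. Involves strand 4? no. Count so far: 3
Gen 7: crossing 4x2. Involves strand 4? yes. Count so far: 4
Gen 8: crossing 1x3. Involves strand 4? no. Count so far: 4
Gen 9: crossing 4x3. Involves strand 4? yes. Count so far: 5
Gen 10: crossing 2x3. Involves strand 4? no. Count so far: 5

Answer: 5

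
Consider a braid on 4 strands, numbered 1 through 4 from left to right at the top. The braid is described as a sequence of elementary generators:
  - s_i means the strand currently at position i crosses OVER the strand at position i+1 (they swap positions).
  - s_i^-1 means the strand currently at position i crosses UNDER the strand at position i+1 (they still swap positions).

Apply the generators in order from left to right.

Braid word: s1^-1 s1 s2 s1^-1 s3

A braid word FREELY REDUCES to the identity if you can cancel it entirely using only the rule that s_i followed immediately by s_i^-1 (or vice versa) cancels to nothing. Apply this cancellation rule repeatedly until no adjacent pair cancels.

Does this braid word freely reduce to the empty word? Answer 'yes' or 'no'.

Answer: no

Derivation:
Gen 1 (s1^-1): push. Stack: [s1^-1]
Gen 2 (s1): cancels prior s1^-1. Stack: []
Gen 3 (s2): push. Stack: [s2]
Gen 4 (s1^-1): push. Stack: [s2 s1^-1]
Gen 5 (s3): push. Stack: [s2 s1^-1 s3]
Reduced word: s2 s1^-1 s3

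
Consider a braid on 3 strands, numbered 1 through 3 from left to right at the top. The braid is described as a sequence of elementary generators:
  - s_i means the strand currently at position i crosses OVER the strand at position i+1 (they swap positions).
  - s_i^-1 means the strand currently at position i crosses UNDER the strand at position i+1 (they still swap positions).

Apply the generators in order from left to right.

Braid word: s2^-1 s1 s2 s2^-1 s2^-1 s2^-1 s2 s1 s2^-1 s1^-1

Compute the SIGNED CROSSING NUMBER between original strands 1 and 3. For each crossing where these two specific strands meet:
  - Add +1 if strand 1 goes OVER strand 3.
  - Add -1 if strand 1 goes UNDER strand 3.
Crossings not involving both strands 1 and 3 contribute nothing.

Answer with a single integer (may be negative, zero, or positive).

Gen 1: crossing 2x3. Both 1&3? no. Sum: 0
Gen 2: 1 over 3. Both 1&3? yes. Contrib: +1. Sum: 1
Gen 3: crossing 1x2. Both 1&3? no. Sum: 1
Gen 4: crossing 2x1. Both 1&3? no. Sum: 1
Gen 5: crossing 1x2. Both 1&3? no. Sum: 1
Gen 6: crossing 2x1. Both 1&3? no. Sum: 1
Gen 7: crossing 1x2. Both 1&3? no. Sum: 1
Gen 8: crossing 3x2. Both 1&3? no. Sum: 1
Gen 9: 3 under 1. Both 1&3? yes. Contrib: +1. Sum: 2
Gen 10: crossing 2x1. Both 1&3? no. Sum: 2

Answer: 2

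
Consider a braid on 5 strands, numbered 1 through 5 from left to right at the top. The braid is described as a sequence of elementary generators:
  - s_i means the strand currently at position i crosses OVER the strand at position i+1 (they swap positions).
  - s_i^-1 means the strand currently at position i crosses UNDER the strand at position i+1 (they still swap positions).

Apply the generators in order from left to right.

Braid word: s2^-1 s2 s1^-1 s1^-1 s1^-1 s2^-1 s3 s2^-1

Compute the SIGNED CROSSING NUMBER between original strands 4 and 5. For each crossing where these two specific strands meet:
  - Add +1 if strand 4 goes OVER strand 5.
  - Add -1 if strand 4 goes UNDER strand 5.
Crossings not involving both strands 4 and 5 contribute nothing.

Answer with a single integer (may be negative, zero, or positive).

Answer: 0

Derivation:
Gen 1: crossing 2x3. Both 4&5? no. Sum: 0
Gen 2: crossing 3x2. Both 4&5? no. Sum: 0
Gen 3: crossing 1x2. Both 4&5? no. Sum: 0
Gen 4: crossing 2x1. Both 4&5? no. Sum: 0
Gen 5: crossing 1x2. Both 4&5? no. Sum: 0
Gen 6: crossing 1x3. Both 4&5? no. Sum: 0
Gen 7: crossing 1x4. Both 4&5? no. Sum: 0
Gen 8: crossing 3x4. Both 4&5? no. Sum: 0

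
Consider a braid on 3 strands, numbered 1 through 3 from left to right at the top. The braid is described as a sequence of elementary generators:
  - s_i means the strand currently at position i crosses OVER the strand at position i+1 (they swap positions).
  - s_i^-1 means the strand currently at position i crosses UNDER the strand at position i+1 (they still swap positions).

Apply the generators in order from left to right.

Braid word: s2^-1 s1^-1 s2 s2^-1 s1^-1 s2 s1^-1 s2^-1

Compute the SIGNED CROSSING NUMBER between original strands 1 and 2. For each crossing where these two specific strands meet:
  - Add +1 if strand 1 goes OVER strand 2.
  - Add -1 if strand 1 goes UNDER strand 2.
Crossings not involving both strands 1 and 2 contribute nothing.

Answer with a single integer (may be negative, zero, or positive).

Answer: 1

Derivation:
Gen 1: crossing 2x3. Both 1&2? no. Sum: 0
Gen 2: crossing 1x3. Both 1&2? no. Sum: 0
Gen 3: 1 over 2. Both 1&2? yes. Contrib: +1. Sum: 1
Gen 4: 2 under 1. Both 1&2? yes. Contrib: +1. Sum: 2
Gen 5: crossing 3x1. Both 1&2? no. Sum: 2
Gen 6: crossing 3x2. Both 1&2? no. Sum: 2
Gen 7: 1 under 2. Both 1&2? yes. Contrib: -1. Sum: 1
Gen 8: crossing 1x3. Both 1&2? no. Sum: 1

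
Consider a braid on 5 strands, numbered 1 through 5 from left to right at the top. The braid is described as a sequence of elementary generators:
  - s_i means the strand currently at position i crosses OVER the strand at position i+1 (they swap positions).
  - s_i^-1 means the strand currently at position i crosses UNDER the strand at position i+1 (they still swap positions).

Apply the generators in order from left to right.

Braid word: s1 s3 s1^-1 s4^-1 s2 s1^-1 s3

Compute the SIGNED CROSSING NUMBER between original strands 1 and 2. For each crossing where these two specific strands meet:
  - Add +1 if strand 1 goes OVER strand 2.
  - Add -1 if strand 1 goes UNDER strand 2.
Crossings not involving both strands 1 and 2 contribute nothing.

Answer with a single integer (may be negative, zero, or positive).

Gen 1: 1 over 2. Both 1&2? yes. Contrib: +1. Sum: 1
Gen 2: crossing 3x4. Both 1&2? no. Sum: 1
Gen 3: 2 under 1. Both 1&2? yes. Contrib: +1. Sum: 2
Gen 4: crossing 3x5. Both 1&2? no. Sum: 2
Gen 5: crossing 2x4. Both 1&2? no. Sum: 2
Gen 6: crossing 1x4. Both 1&2? no. Sum: 2
Gen 7: crossing 2x5. Both 1&2? no. Sum: 2

Answer: 2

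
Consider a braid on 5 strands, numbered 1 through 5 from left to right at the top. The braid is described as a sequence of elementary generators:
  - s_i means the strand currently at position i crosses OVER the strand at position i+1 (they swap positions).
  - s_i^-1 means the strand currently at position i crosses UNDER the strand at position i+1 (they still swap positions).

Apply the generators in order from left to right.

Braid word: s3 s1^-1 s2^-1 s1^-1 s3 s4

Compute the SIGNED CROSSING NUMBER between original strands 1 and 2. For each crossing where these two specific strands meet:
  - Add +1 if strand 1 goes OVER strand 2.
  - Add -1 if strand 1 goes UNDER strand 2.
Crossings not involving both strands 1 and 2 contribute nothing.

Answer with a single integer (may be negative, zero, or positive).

Gen 1: crossing 3x4. Both 1&2? no. Sum: 0
Gen 2: 1 under 2. Both 1&2? yes. Contrib: -1. Sum: -1
Gen 3: crossing 1x4. Both 1&2? no. Sum: -1
Gen 4: crossing 2x4. Both 1&2? no. Sum: -1
Gen 5: crossing 1x3. Both 1&2? no. Sum: -1
Gen 6: crossing 1x5. Both 1&2? no. Sum: -1

Answer: -1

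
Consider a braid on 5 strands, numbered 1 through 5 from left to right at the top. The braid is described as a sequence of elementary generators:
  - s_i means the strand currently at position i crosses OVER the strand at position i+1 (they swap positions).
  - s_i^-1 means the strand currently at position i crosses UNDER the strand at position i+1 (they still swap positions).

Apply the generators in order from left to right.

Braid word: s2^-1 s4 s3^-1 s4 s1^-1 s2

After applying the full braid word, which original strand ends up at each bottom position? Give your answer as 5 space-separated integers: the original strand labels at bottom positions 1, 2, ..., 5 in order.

Answer: 3 5 1 4 2

Derivation:
Gen 1 (s2^-1): strand 2 crosses under strand 3. Perm now: [1 3 2 4 5]
Gen 2 (s4): strand 4 crosses over strand 5. Perm now: [1 3 2 5 4]
Gen 3 (s3^-1): strand 2 crosses under strand 5. Perm now: [1 3 5 2 4]
Gen 4 (s4): strand 2 crosses over strand 4. Perm now: [1 3 5 4 2]
Gen 5 (s1^-1): strand 1 crosses under strand 3. Perm now: [3 1 5 4 2]
Gen 6 (s2): strand 1 crosses over strand 5. Perm now: [3 5 1 4 2]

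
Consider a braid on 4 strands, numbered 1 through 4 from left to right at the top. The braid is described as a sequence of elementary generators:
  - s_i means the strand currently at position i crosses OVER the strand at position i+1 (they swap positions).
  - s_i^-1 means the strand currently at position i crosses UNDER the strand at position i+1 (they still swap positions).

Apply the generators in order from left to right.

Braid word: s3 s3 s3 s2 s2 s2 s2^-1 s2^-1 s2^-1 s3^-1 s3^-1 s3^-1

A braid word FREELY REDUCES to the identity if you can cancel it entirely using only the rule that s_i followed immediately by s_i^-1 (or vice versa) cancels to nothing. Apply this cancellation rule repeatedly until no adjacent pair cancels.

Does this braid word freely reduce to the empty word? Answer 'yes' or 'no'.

Gen 1 (s3): push. Stack: [s3]
Gen 2 (s3): push. Stack: [s3 s3]
Gen 3 (s3): push. Stack: [s3 s3 s3]
Gen 4 (s2): push. Stack: [s3 s3 s3 s2]
Gen 5 (s2): push. Stack: [s3 s3 s3 s2 s2]
Gen 6 (s2): push. Stack: [s3 s3 s3 s2 s2 s2]
Gen 7 (s2^-1): cancels prior s2. Stack: [s3 s3 s3 s2 s2]
Gen 8 (s2^-1): cancels prior s2. Stack: [s3 s3 s3 s2]
Gen 9 (s2^-1): cancels prior s2. Stack: [s3 s3 s3]
Gen 10 (s3^-1): cancels prior s3. Stack: [s3 s3]
Gen 11 (s3^-1): cancels prior s3. Stack: [s3]
Gen 12 (s3^-1): cancels prior s3. Stack: []
Reduced word: (empty)

Answer: yes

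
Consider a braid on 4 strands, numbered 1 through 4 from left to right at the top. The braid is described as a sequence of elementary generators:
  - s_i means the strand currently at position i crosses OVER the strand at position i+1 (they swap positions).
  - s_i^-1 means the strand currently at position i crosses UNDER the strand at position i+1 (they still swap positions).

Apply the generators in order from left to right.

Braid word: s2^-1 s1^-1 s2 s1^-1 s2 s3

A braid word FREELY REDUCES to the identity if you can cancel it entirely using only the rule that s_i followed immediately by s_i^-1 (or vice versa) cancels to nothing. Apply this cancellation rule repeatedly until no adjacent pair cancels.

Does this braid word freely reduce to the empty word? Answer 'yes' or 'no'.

Gen 1 (s2^-1): push. Stack: [s2^-1]
Gen 2 (s1^-1): push. Stack: [s2^-1 s1^-1]
Gen 3 (s2): push. Stack: [s2^-1 s1^-1 s2]
Gen 4 (s1^-1): push. Stack: [s2^-1 s1^-1 s2 s1^-1]
Gen 5 (s2): push. Stack: [s2^-1 s1^-1 s2 s1^-1 s2]
Gen 6 (s3): push. Stack: [s2^-1 s1^-1 s2 s1^-1 s2 s3]
Reduced word: s2^-1 s1^-1 s2 s1^-1 s2 s3

Answer: no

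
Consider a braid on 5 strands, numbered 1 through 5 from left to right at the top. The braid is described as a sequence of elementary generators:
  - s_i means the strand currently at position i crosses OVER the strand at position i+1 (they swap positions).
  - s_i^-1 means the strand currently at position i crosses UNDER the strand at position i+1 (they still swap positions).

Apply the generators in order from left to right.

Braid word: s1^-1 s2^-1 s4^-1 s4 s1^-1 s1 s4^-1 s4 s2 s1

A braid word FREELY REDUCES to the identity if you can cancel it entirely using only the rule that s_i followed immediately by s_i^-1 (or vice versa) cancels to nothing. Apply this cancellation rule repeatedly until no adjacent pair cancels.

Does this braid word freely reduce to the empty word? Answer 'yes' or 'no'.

Gen 1 (s1^-1): push. Stack: [s1^-1]
Gen 2 (s2^-1): push. Stack: [s1^-1 s2^-1]
Gen 3 (s4^-1): push. Stack: [s1^-1 s2^-1 s4^-1]
Gen 4 (s4): cancels prior s4^-1. Stack: [s1^-1 s2^-1]
Gen 5 (s1^-1): push. Stack: [s1^-1 s2^-1 s1^-1]
Gen 6 (s1): cancels prior s1^-1. Stack: [s1^-1 s2^-1]
Gen 7 (s4^-1): push. Stack: [s1^-1 s2^-1 s4^-1]
Gen 8 (s4): cancels prior s4^-1. Stack: [s1^-1 s2^-1]
Gen 9 (s2): cancels prior s2^-1. Stack: [s1^-1]
Gen 10 (s1): cancels prior s1^-1. Stack: []
Reduced word: (empty)

Answer: yes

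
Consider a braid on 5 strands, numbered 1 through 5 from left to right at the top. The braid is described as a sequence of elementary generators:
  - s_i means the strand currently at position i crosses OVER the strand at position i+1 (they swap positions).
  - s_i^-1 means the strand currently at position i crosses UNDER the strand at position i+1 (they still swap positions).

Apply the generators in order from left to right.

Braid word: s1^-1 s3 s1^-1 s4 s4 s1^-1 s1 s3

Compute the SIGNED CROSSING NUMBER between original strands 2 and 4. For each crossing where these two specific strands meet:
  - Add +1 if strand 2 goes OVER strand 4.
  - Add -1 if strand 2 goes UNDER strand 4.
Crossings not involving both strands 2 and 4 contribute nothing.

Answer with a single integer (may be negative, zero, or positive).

Answer: 0

Derivation:
Gen 1: crossing 1x2. Both 2&4? no. Sum: 0
Gen 2: crossing 3x4. Both 2&4? no. Sum: 0
Gen 3: crossing 2x1. Both 2&4? no. Sum: 0
Gen 4: crossing 3x5. Both 2&4? no. Sum: 0
Gen 5: crossing 5x3. Both 2&4? no. Sum: 0
Gen 6: crossing 1x2. Both 2&4? no. Sum: 0
Gen 7: crossing 2x1. Both 2&4? no. Sum: 0
Gen 8: crossing 4x3. Both 2&4? no. Sum: 0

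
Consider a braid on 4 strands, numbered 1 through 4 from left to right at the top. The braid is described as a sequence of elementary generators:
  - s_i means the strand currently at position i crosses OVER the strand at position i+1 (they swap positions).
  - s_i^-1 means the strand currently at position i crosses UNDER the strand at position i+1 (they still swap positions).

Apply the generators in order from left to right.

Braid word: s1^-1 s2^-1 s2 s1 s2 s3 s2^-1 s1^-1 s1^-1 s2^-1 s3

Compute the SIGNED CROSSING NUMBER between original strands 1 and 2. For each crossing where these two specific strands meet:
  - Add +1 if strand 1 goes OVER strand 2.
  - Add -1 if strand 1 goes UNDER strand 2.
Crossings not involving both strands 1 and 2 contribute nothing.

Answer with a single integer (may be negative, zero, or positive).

Gen 1: 1 under 2. Both 1&2? yes. Contrib: -1. Sum: -1
Gen 2: crossing 1x3. Both 1&2? no. Sum: -1
Gen 3: crossing 3x1. Both 1&2? no. Sum: -1
Gen 4: 2 over 1. Both 1&2? yes. Contrib: -1. Sum: -2
Gen 5: crossing 2x3. Both 1&2? no. Sum: -2
Gen 6: crossing 2x4. Both 1&2? no. Sum: -2
Gen 7: crossing 3x4. Both 1&2? no. Sum: -2
Gen 8: crossing 1x4. Both 1&2? no. Sum: -2
Gen 9: crossing 4x1. Both 1&2? no. Sum: -2
Gen 10: crossing 4x3. Both 1&2? no. Sum: -2
Gen 11: crossing 4x2. Both 1&2? no. Sum: -2

Answer: -2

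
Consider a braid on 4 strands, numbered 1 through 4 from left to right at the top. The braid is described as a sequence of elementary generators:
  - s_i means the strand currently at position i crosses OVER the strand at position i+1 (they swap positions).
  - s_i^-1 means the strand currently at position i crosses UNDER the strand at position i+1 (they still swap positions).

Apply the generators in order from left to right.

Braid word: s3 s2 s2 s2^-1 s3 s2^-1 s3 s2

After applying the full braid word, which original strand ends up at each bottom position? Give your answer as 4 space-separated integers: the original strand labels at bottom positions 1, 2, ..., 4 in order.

Gen 1 (s3): strand 3 crosses over strand 4. Perm now: [1 2 4 3]
Gen 2 (s2): strand 2 crosses over strand 4. Perm now: [1 4 2 3]
Gen 3 (s2): strand 4 crosses over strand 2. Perm now: [1 2 4 3]
Gen 4 (s2^-1): strand 2 crosses under strand 4. Perm now: [1 4 2 3]
Gen 5 (s3): strand 2 crosses over strand 3. Perm now: [1 4 3 2]
Gen 6 (s2^-1): strand 4 crosses under strand 3. Perm now: [1 3 4 2]
Gen 7 (s3): strand 4 crosses over strand 2. Perm now: [1 3 2 4]
Gen 8 (s2): strand 3 crosses over strand 2. Perm now: [1 2 3 4]

Answer: 1 2 3 4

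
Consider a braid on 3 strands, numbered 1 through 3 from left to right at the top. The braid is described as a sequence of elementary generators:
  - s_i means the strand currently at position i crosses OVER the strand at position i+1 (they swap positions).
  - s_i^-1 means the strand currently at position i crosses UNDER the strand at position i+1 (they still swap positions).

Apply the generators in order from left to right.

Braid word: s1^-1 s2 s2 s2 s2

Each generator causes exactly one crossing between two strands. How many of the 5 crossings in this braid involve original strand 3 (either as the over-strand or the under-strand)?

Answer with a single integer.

Gen 1: crossing 1x2. Involves strand 3? no. Count so far: 0
Gen 2: crossing 1x3. Involves strand 3? yes. Count so far: 1
Gen 3: crossing 3x1. Involves strand 3? yes. Count so far: 2
Gen 4: crossing 1x3. Involves strand 3? yes. Count so far: 3
Gen 5: crossing 3x1. Involves strand 3? yes. Count so far: 4

Answer: 4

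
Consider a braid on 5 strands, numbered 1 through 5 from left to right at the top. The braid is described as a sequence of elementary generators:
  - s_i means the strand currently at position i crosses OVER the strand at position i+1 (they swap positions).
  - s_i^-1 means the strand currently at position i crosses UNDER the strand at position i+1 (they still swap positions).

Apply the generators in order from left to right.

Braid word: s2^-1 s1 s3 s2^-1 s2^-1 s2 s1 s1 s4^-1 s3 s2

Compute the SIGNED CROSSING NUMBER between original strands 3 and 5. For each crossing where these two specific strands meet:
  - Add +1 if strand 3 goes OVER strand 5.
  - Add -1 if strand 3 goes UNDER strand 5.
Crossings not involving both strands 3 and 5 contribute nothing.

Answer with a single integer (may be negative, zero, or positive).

Gen 1: crossing 2x3. Both 3&5? no. Sum: 0
Gen 2: crossing 1x3. Both 3&5? no. Sum: 0
Gen 3: crossing 2x4. Both 3&5? no. Sum: 0
Gen 4: crossing 1x4. Both 3&5? no. Sum: 0
Gen 5: crossing 4x1. Both 3&5? no. Sum: 0
Gen 6: crossing 1x4. Both 3&5? no. Sum: 0
Gen 7: crossing 3x4. Both 3&5? no. Sum: 0
Gen 8: crossing 4x3. Both 3&5? no. Sum: 0
Gen 9: crossing 2x5. Both 3&5? no. Sum: 0
Gen 10: crossing 1x5. Both 3&5? no. Sum: 0
Gen 11: crossing 4x5. Both 3&5? no. Sum: 0

Answer: 0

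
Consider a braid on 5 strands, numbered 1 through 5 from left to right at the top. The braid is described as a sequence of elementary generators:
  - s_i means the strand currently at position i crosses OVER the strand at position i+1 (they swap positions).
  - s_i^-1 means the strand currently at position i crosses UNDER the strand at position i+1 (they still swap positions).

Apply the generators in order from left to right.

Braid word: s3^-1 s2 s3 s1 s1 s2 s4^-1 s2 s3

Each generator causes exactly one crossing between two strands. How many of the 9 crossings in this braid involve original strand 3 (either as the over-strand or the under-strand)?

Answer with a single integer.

Gen 1: crossing 3x4. Involves strand 3? yes. Count so far: 1
Gen 2: crossing 2x4. Involves strand 3? no. Count so far: 1
Gen 3: crossing 2x3. Involves strand 3? yes. Count so far: 2
Gen 4: crossing 1x4. Involves strand 3? no. Count so far: 2
Gen 5: crossing 4x1. Involves strand 3? no. Count so far: 2
Gen 6: crossing 4x3. Involves strand 3? yes. Count so far: 3
Gen 7: crossing 2x5. Involves strand 3? no. Count so far: 3
Gen 8: crossing 3x4. Involves strand 3? yes. Count so far: 4
Gen 9: crossing 3x5. Involves strand 3? yes. Count so far: 5

Answer: 5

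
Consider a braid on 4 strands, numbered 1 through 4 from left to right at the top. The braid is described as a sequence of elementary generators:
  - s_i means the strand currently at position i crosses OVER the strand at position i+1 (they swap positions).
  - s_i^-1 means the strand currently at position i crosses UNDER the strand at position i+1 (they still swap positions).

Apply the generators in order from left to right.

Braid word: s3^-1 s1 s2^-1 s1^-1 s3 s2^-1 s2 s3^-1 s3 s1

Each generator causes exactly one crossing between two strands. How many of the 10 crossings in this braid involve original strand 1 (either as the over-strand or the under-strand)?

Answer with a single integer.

Answer: 5

Derivation:
Gen 1: crossing 3x4. Involves strand 1? no. Count so far: 0
Gen 2: crossing 1x2. Involves strand 1? yes. Count so far: 1
Gen 3: crossing 1x4. Involves strand 1? yes. Count so far: 2
Gen 4: crossing 2x4. Involves strand 1? no. Count so far: 2
Gen 5: crossing 1x3. Involves strand 1? yes. Count so far: 3
Gen 6: crossing 2x3. Involves strand 1? no. Count so far: 3
Gen 7: crossing 3x2. Involves strand 1? no. Count so far: 3
Gen 8: crossing 3x1. Involves strand 1? yes. Count so far: 4
Gen 9: crossing 1x3. Involves strand 1? yes. Count so far: 5
Gen 10: crossing 4x2. Involves strand 1? no. Count so far: 5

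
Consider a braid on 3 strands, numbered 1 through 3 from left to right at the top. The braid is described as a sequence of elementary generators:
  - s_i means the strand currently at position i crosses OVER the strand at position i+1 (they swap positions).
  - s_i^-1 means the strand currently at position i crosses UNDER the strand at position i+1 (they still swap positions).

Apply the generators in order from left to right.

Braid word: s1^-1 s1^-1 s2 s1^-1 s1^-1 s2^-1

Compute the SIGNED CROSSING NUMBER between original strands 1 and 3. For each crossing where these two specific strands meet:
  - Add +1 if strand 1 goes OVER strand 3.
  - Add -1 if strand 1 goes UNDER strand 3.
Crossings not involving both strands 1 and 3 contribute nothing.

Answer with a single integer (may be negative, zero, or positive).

Answer: 0

Derivation:
Gen 1: crossing 1x2. Both 1&3? no. Sum: 0
Gen 2: crossing 2x1. Both 1&3? no. Sum: 0
Gen 3: crossing 2x3. Both 1&3? no. Sum: 0
Gen 4: 1 under 3. Both 1&3? yes. Contrib: -1. Sum: -1
Gen 5: 3 under 1. Both 1&3? yes. Contrib: +1. Sum: 0
Gen 6: crossing 3x2. Both 1&3? no. Sum: 0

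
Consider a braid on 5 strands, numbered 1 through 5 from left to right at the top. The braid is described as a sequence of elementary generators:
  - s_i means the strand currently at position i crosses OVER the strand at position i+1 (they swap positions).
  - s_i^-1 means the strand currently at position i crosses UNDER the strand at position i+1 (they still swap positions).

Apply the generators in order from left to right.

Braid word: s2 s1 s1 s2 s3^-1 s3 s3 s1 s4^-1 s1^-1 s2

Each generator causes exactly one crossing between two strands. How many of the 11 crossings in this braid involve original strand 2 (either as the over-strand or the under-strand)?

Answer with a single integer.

Answer: 5

Derivation:
Gen 1: crossing 2x3. Involves strand 2? yes. Count so far: 1
Gen 2: crossing 1x3. Involves strand 2? no. Count so far: 1
Gen 3: crossing 3x1. Involves strand 2? no. Count so far: 1
Gen 4: crossing 3x2. Involves strand 2? yes. Count so far: 2
Gen 5: crossing 3x4. Involves strand 2? no. Count so far: 2
Gen 6: crossing 4x3. Involves strand 2? no. Count so far: 2
Gen 7: crossing 3x4. Involves strand 2? no. Count so far: 2
Gen 8: crossing 1x2. Involves strand 2? yes. Count so far: 3
Gen 9: crossing 3x5. Involves strand 2? no. Count so far: 3
Gen 10: crossing 2x1. Involves strand 2? yes. Count so far: 4
Gen 11: crossing 2x4. Involves strand 2? yes. Count so far: 5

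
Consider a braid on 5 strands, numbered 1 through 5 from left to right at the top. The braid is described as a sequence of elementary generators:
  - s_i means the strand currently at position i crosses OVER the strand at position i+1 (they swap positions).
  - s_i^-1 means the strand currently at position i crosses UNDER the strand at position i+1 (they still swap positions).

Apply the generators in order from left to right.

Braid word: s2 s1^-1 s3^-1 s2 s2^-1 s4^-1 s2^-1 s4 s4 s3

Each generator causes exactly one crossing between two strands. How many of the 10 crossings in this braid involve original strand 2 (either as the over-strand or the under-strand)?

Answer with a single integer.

Gen 1: crossing 2x3. Involves strand 2? yes. Count so far: 1
Gen 2: crossing 1x3. Involves strand 2? no. Count so far: 1
Gen 3: crossing 2x4. Involves strand 2? yes. Count so far: 2
Gen 4: crossing 1x4. Involves strand 2? no. Count so far: 2
Gen 5: crossing 4x1. Involves strand 2? no. Count so far: 2
Gen 6: crossing 2x5. Involves strand 2? yes. Count so far: 3
Gen 7: crossing 1x4. Involves strand 2? no. Count so far: 3
Gen 8: crossing 5x2. Involves strand 2? yes. Count so far: 4
Gen 9: crossing 2x5. Involves strand 2? yes. Count so far: 5
Gen 10: crossing 1x5. Involves strand 2? no. Count so far: 5

Answer: 5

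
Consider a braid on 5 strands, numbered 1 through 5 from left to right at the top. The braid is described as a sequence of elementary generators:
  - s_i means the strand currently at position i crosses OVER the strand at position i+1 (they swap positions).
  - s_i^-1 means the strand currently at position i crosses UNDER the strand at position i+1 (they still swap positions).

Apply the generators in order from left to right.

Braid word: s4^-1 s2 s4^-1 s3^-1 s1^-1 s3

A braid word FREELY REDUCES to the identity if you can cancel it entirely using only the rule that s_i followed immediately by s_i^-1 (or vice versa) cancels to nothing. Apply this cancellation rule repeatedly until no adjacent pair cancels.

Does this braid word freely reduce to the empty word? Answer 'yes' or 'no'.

Gen 1 (s4^-1): push. Stack: [s4^-1]
Gen 2 (s2): push. Stack: [s4^-1 s2]
Gen 3 (s4^-1): push. Stack: [s4^-1 s2 s4^-1]
Gen 4 (s3^-1): push. Stack: [s4^-1 s2 s4^-1 s3^-1]
Gen 5 (s1^-1): push. Stack: [s4^-1 s2 s4^-1 s3^-1 s1^-1]
Gen 6 (s3): push. Stack: [s4^-1 s2 s4^-1 s3^-1 s1^-1 s3]
Reduced word: s4^-1 s2 s4^-1 s3^-1 s1^-1 s3

Answer: no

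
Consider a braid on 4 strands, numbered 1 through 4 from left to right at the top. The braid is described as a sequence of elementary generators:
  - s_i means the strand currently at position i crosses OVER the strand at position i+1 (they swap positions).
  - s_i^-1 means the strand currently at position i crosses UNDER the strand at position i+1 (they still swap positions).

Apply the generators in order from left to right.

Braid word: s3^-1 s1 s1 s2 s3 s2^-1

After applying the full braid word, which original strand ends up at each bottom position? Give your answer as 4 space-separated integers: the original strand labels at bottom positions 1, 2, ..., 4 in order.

Answer: 1 3 4 2

Derivation:
Gen 1 (s3^-1): strand 3 crosses under strand 4. Perm now: [1 2 4 3]
Gen 2 (s1): strand 1 crosses over strand 2. Perm now: [2 1 4 3]
Gen 3 (s1): strand 2 crosses over strand 1. Perm now: [1 2 4 3]
Gen 4 (s2): strand 2 crosses over strand 4. Perm now: [1 4 2 3]
Gen 5 (s3): strand 2 crosses over strand 3. Perm now: [1 4 3 2]
Gen 6 (s2^-1): strand 4 crosses under strand 3. Perm now: [1 3 4 2]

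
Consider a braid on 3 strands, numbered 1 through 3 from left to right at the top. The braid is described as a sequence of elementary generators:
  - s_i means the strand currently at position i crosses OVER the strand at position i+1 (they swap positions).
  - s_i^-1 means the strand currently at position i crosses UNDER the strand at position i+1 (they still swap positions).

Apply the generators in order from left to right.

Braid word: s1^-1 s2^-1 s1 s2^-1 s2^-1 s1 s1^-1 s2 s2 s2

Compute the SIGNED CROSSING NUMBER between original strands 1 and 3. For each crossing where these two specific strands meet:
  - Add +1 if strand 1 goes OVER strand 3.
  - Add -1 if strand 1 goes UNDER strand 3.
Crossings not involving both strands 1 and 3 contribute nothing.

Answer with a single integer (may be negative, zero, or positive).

Answer: -1

Derivation:
Gen 1: crossing 1x2. Both 1&3? no. Sum: 0
Gen 2: 1 under 3. Both 1&3? yes. Contrib: -1. Sum: -1
Gen 3: crossing 2x3. Both 1&3? no. Sum: -1
Gen 4: crossing 2x1. Both 1&3? no. Sum: -1
Gen 5: crossing 1x2. Both 1&3? no. Sum: -1
Gen 6: crossing 3x2. Both 1&3? no. Sum: -1
Gen 7: crossing 2x3. Both 1&3? no. Sum: -1
Gen 8: crossing 2x1. Both 1&3? no. Sum: -1
Gen 9: crossing 1x2. Both 1&3? no. Sum: -1
Gen 10: crossing 2x1. Both 1&3? no. Sum: -1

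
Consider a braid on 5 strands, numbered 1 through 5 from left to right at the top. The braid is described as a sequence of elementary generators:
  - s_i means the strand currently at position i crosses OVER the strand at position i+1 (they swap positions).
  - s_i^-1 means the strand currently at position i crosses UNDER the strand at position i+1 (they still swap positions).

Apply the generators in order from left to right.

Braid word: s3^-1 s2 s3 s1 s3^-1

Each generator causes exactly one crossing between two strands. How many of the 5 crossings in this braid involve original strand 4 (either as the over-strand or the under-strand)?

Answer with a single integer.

Answer: 3

Derivation:
Gen 1: crossing 3x4. Involves strand 4? yes. Count so far: 1
Gen 2: crossing 2x4. Involves strand 4? yes. Count so far: 2
Gen 3: crossing 2x3. Involves strand 4? no. Count so far: 2
Gen 4: crossing 1x4. Involves strand 4? yes. Count so far: 3
Gen 5: crossing 3x2. Involves strand 4? no. Count so far: 3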